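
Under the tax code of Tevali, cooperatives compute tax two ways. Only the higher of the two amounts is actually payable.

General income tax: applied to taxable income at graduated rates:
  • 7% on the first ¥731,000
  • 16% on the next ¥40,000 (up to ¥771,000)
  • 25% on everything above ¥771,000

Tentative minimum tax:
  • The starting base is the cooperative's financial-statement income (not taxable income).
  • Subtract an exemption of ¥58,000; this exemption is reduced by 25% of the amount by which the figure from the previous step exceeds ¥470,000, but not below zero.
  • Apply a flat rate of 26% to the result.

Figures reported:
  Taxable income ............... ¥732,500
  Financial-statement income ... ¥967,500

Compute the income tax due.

¥251,550

Tentative minimum tax:
  Base (financial-statement income): ¥967,500
  Exemption: 25% × (¥967,500 − ¥470,000) = ¥124,375 ≥ ¥58,000, so the exemption is fully phased out
  Base: ¥967,500 − ¥0 = ¥967,500
  ¥967,500 × 26% = ¥251,550

General income tax:
  ¥731,000 × 7% = ¥51,170
  ¥1,500 × 16% = ¥240
  → ¥51,410

¥251,550 > ¥51,410, so the tentative minimum tax is the binding amount.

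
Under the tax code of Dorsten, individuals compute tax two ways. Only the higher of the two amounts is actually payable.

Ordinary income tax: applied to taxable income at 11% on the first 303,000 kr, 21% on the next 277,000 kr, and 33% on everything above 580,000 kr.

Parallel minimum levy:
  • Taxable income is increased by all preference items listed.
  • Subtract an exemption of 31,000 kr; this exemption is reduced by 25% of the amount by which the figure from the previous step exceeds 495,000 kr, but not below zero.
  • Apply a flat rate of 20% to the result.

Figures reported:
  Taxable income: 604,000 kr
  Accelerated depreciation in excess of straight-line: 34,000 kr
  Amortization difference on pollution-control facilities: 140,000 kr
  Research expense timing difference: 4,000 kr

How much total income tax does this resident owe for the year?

156,400 kr

Ordinary income tax:
  303,000 kr × 11% = 33,330 kr
  277,000 kr × 21% = 58,170 kr
  24,000 kr × 33% = 7,920 kr
  → 99,420 kr

Parallel minimum levy:
  Adjusted income: 604,000 kr + 34,000 kr + 140,000 kr + 4,000 kr = 782,000 kr
  Exemption: 25% × (782,000 kr − 495,000 kr) = 71,750 kr ≥ 31,000 kr, so the exemption is fully phased out
  Base: 782,000 kr − 0 kr = 782,000 kr
  782,000 kr × 20% = 156,400 kr

156,400 kr > 99,420 kr, so the parallel minimum levy is the binding amount.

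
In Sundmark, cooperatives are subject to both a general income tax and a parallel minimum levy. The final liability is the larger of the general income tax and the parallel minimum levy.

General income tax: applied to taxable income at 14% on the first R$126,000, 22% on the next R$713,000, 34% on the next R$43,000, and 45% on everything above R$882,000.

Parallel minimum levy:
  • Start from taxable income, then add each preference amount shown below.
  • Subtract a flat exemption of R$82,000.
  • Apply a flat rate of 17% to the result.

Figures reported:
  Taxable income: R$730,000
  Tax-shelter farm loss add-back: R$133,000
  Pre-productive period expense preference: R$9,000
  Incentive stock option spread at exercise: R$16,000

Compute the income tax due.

R$150,520

Parallel minimum levy:
  Adjusted income: R$730,000 + R$133,000 + R$9,000 + R$16,000 = R$888,000
  Less exemption R$82,000 → base R$806,000
  R$806,000 × 17% = R$137,020

General income tax:
  R$126,000 × 14% = R$17,640
  R$604,000 × 22% = R$132,880
  → R$150,520

R$150,520 > R$137,020, so the general income tax governs.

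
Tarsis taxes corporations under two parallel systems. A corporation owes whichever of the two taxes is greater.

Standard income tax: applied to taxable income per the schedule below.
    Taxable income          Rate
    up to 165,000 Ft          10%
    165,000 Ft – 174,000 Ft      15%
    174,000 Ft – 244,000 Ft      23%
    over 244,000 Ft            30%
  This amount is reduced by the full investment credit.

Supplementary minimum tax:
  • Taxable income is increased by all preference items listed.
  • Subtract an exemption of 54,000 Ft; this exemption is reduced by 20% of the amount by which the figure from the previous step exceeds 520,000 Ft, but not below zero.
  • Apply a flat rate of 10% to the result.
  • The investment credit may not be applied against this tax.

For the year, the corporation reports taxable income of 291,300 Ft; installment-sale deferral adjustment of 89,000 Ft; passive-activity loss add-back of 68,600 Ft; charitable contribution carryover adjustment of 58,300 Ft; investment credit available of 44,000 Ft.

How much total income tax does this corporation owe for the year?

Standard income tax:
  165,000 Ft × 10% = 16,500 Ft
  9,000 Ft × 15% = 1,350 Ft
  70,000 Ft × 23% = 16,100 Ft
  47,300 Ft × 30% = 14,190 Ft
  → 48,140 Ft
  Less investment credit 44,000 Ft → 4,140 Ft

Supplementary minimum tax:
  Adjusted income: 291,300 Ft + 89,000 Ft + 68,600 Ft + 58,300 Ft = 507,200 Ft
  Exemption: 507,200 Ft ≤ 520,000 Ft, so full 54,000 Ft applies
  Base: 507,200 Ft − 54,000 Ft = 453,200 Ft
  453,200 Ft × 10% = 45,320 Ft

45,320 Ft > 4,140 Ft, so the supplementary minimum tax is the binding amount.

45,320 Ft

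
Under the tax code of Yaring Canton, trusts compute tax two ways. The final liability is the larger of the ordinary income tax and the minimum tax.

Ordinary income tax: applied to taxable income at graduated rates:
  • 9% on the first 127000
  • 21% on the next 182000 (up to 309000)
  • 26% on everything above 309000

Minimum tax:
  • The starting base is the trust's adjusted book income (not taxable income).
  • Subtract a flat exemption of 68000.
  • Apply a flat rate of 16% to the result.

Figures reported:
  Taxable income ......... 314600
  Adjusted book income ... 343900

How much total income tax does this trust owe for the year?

Minimum tax:
  Base (adjusted book income): 343900
  Less exemption 68000 → base 275900
  275900 × 16% = 44144

Ordinary income tax:
  127000 × 9% = 11430
  182000 × 21% = 38220
  5600 × 26% = 1456
  → 51106

51106 > 44144, so the ordinary income tax governs.

51106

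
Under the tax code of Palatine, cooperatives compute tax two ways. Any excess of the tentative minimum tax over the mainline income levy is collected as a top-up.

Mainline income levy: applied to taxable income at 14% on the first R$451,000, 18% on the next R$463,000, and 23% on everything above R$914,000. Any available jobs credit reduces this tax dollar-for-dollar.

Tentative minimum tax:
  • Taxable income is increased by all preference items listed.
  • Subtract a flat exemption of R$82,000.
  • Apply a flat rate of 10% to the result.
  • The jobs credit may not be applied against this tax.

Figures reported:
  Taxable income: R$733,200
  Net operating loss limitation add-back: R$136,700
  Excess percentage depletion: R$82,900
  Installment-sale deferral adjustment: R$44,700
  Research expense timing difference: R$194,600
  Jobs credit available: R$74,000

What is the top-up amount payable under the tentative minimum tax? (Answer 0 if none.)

R$71,074

Tentative minimum tax:
  Adjusted income: R$733,200 + R$136,700 + R$82,900 + R$44,700 + R$194,600 = R$1,192,100
  Less exemption R$82,000 → base R$1,110,100
  R$1,110,100 × 10% = R$111,010

Mainline income levy:
  R$451,000 × 14% = R$63,140
  R$282,200 × 18% = R$50,796
  → R$113,936
  Less jobs credit R$74,000 → R$39,936

Excess of tentative minimum tax over mainline income levy: R$111,010 − R$39,936 = R$71,074.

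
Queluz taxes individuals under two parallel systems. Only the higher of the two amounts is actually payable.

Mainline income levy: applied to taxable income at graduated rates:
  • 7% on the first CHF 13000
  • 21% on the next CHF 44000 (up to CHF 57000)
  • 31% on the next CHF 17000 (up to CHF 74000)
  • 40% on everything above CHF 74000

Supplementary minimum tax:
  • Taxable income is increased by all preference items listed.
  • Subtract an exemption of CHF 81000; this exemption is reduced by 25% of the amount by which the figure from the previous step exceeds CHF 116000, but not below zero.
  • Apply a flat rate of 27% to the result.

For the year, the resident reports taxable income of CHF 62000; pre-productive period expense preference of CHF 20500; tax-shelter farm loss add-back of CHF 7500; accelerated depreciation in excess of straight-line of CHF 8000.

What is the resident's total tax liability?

Supplementary minimum tax:
  Adjusted income: CHF 62000 + CHF 20500 + CHF 7500 + CHF 8000 = CHF 98000
  Exemption: CHF 98000 ≤ CHF 116000, so full CHF 81000 applies
  Base: CHF 98000 − CHF 81000 = CHF 17000
  CHF 17000 × 27% = CHF 4590

Mainline income levy:
  CHF 13000 × 7% = CHF 910
  CHF 44000 × 21% = CHF 9240
  CHF 5000 × 31% = CHF 1550
  → CHF 11700

CHF 11700 > CHF 4590, so the mainline income levy governs.

CHF 11700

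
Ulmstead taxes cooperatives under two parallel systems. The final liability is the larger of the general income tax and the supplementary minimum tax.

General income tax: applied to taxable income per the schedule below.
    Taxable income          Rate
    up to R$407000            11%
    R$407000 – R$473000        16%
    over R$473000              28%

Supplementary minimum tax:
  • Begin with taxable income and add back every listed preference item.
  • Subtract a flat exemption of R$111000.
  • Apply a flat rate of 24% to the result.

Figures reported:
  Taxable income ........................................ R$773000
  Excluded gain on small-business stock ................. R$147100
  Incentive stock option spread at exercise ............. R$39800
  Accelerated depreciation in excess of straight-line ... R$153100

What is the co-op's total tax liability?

R$240480

General income tax:
  R$407000 × 11% = R$44770
  R$66000 × 16% = R$10560
  R$300000 × 28% = R$84000
  → R$139330

Supplementary minimum tax:
  Adjusted income: R$773000 + R$147100 + R$39800 + R$153100 = R$1113000
  Less exemption R$111000 → base R$1002000
  R$1002000 × 24% = R$240480

R$240480 > R$139330, so the supplementary minimum tax is the binding amount.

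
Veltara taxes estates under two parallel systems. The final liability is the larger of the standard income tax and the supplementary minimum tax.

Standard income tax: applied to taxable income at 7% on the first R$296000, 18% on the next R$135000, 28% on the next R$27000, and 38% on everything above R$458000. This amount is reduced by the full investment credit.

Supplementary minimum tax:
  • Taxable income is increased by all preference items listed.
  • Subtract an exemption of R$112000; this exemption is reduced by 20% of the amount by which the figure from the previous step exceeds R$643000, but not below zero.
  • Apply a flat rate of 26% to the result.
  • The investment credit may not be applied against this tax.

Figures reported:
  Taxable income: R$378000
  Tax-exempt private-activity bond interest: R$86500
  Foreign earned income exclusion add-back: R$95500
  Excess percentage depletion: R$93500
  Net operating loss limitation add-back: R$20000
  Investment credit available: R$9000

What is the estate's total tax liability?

Standard income tax:
  R$296000 × 7% = R$20720
  R$82000 × 18% = R$14760
  → R$35480
  Less investment credit R$9000 → R$26480

Supplementary minimum tax:
  Adjusted income: R$378000 + R$86500 + R$95500 + R$93500 + R$20000 = R$673500
  Exemption: R$112000 − 20% × (R$673500 − R$643000) = R$112000 − R$6100 = R$105900
  Base: R$673500 − R$105900 = R$567600
  R$567600 × 26% = R$147576

R$147576 > R$26480, so the supplementary minimum tax is the binding amount.

R$147576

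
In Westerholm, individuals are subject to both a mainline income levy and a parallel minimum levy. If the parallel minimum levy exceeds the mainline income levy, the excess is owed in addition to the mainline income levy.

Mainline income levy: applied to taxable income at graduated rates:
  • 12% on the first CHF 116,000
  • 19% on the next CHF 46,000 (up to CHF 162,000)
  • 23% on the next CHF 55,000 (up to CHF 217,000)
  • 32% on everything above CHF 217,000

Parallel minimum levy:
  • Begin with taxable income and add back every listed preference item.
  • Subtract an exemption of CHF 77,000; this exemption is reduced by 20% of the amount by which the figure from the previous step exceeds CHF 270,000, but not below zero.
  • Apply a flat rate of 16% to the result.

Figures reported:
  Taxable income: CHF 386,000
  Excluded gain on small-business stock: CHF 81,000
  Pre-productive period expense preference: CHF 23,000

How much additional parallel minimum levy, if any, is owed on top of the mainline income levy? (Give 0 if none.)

Mainline income levy:
  CHF 116,000 × 12% = CHF 13,920
  CHF 46,000 × 19% = CHF 8,740
  CHF 55,000 × 23% = CHF 12,650
  CHF 169,000 × 32% = CHF 54,080
  → CHF 89,390

Parallel minimum levy:
  Adjusted income: CHF 386,000 + CHF 81,000 + CHF 23,000 = CHF 490,000
  Exemption: CHF 77,000 − 20% × (CHF 490,000 − CHF 270,000) = CHF 77,000 − CHF 44,000 = CHF 33,000
  Base: CHF 490,000 − CHF 33,000 = CHF 457,000
  CHF 457,000 × 16% = CHF 73,120

CHF 73,120 ≤ CHF 89,390, so no add-on is due.

CHF 0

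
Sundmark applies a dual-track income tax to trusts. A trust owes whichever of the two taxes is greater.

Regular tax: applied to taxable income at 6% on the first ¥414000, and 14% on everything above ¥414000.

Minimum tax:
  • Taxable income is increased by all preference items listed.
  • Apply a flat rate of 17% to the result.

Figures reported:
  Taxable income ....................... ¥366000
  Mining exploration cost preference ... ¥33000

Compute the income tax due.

Minimum tax:
  Adjusted income: ¥366000 + ¥33000 = ¥399000
  ¥399000 × 17% = ¥67830

Regular tax:
  ¥366000 × 6% = ¥21960

¥67830 > ¥21960, so the minimum tax is the binding amount.

¥67830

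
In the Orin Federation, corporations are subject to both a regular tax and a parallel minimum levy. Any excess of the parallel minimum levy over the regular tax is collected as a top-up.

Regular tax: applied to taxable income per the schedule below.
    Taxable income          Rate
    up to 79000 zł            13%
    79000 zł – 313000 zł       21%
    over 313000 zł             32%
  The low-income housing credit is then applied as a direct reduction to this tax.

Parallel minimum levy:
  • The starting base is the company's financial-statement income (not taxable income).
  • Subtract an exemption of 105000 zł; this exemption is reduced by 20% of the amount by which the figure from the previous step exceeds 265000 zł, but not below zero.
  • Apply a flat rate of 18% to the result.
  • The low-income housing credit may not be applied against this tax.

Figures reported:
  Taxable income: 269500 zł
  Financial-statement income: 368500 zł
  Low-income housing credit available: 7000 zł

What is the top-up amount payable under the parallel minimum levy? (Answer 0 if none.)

7881 zł

Regular tax:
  79000 zł × 13% = 10270 zł
  190500 zł × 21% = 40005 zł
  → 50275 zł
  Less low-income housing credit 7000 zł → 43275 zł

Parallel minimum levy:
  Base (financial-statement income): 368500 zł
  Exemption: 105000 zł − 20% × (368500 zł − 265000 zł) = 105000 zł − 20700 zł = 84300 zł
  Base: 368500 zł − 84300 zł = 284200 zł
  284200 zł × 18% = 51156 zł

Excess of parallel minimum levy over regular tax: 51156 zł − 43275 zł = 7881 zł.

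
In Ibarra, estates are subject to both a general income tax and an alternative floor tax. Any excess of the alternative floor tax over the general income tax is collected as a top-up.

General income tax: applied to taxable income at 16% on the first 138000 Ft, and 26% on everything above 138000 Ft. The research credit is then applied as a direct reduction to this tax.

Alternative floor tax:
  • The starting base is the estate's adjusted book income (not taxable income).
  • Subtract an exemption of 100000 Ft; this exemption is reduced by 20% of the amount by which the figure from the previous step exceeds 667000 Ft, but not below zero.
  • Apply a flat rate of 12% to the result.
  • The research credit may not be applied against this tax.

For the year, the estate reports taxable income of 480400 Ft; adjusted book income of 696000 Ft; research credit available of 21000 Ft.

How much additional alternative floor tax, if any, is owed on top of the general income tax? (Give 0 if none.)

0 Ft

Alternative floor tax:
  Base (adjusted book income): 696000 Ft
  Exemption: 100000 Ft − 20% × (696000 Ft − 667000 Ft) = 100000 Ft − 5800 Ft = 94200 Ft
  Base: 696000 Ft − 94200 Ft = 601800 Ft
  601800 Ft × 12% = 72216 Ft

General income tax:
  138000 Ft × 16% = 22080 Ft
  342400 Ft × 26% = 89024 Ft
  → 111104 Ft
  Less research credit 21000 Ft → 90104 Ft

72216 Ft ≤ 90104 Ft, so no add-on is due.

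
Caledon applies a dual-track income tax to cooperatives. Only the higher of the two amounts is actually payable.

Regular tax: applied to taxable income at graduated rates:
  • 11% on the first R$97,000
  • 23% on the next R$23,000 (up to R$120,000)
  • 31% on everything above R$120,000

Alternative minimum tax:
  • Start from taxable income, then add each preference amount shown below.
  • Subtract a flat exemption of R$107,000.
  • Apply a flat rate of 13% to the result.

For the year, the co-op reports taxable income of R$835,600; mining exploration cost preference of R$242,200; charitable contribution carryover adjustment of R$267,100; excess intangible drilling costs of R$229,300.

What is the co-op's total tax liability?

R$237,796

Regular tax:
  R$97,000 × 11% = R$10,670
  R$23,000 × 23% = R$5,290
  R$715,600 × 31% = R$221,836
  → R$237,796

Alternative minimum tax:
  Adjusted income: R$835,600 + R$242,200 + R$267,100 + R$229,300 = R$1,574,200
  Less exemption R$107,000 → base R$1,467,200
  R$1,467,200 × 13% = R$190,736

R$237,796 > R$190,736, so the regular tax governs.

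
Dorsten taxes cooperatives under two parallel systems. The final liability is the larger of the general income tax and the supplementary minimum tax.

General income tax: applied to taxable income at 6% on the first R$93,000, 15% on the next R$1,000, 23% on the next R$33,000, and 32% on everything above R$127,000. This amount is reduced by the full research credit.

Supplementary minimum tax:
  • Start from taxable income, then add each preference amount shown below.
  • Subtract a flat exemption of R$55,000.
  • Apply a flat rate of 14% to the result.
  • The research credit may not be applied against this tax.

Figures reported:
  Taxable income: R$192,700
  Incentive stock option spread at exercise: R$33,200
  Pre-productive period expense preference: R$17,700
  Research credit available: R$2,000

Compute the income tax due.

R$32,344

General income tax:
  R$93,000 × 6% = R$5,580
  R$1,000 × 15% = R$150
  R$33,000 × 23% = R$7,590
  R$65,700 × 32% = R$21,024
  → R$34,344
  Less research credit R$2,000 → R$32,344

Supplementary minimum tax:
  Adjusted income: R$192,700 + R$33,200 + R$17,700 = R$243,600
  Less exemption R$55,000 → base R$188,600
  R$188,600 × 14% = R$26,404

R$32,344 > R$26,404, so the general income tax governs.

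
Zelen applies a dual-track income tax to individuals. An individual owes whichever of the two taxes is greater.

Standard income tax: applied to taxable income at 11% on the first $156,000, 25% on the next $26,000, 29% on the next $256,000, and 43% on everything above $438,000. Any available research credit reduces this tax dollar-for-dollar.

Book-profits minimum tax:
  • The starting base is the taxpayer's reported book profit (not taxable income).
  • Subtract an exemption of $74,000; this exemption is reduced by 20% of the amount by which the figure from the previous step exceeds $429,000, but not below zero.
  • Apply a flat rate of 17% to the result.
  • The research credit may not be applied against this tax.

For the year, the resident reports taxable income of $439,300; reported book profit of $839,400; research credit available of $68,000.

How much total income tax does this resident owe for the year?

Standard income tax:
  $156,000 × 11% = $17,160
  $26,000 × 25% = $6,500
  $256,000 × 29% = $74,240
  $1,300 × 43% = $559
  → $98,459
  Less research credit $68,000 → $30,459

Book-profits minimum tax:
  Base (reported book profit): $839,400
  Exemption: 20% × ($839,400 − $429,000) = $82,080 ≥ $74,000, so the exemption is fully phased out
  Base: $839,400 − $0 = $839,400
  $839,400 × 17% = $142,698

$142,698 > $30,459, so the book-profits minimum tax is the binding amount.

$142,698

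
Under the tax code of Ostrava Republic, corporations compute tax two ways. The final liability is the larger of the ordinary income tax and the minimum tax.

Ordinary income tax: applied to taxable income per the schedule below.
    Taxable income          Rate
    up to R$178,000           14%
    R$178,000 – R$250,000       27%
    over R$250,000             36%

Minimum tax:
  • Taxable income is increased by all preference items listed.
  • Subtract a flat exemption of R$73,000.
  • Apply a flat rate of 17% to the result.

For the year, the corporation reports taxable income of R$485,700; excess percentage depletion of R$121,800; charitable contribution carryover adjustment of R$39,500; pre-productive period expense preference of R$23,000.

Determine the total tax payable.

R$129,212

Ordinary income tax:
  R$178,000 × 14% = R$24,920
  R$72,000 × 27% = R$19,440
  R$235,700 × 36% = R$84,852
  → R$129,212

Minimum tax:
  Adjusted income: R$485,700 + R$121,800 + R$39,500 + R$23,000 = R$670,000
  Less exemption R$73,000 → base R$597,000
  R$597,000 × 17% = R$101,490

R$129,212 > R$101,490, so the ordinary income tax governs.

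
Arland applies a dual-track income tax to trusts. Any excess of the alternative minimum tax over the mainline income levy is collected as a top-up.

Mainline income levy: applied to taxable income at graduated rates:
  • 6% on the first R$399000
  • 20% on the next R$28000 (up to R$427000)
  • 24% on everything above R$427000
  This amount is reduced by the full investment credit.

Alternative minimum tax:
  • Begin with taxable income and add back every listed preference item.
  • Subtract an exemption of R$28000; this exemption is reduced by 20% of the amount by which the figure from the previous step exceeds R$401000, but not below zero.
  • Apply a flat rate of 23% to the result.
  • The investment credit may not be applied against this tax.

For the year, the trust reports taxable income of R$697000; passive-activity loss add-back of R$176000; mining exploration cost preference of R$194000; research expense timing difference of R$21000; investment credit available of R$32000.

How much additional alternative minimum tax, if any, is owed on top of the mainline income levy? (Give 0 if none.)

Alternative minimum tax:
  Adjusted income: R$697000 + R$176000 + R$194000 + R$21000 = R$1088000
  Exemption: 20% × (R$1088000 − R$401000) = R$137400 ≥ R$28000, so the exemption is fully phased out
  Base: R$1088000 − R$0 = R$1088000
  R$1088000 × 23% = R$250240

Mainline income levy:
  R$399000 × 6% = R$23940
  R$28000 × 20% = R$5600
  R$270000 × 24% = R$64800
  → R$94340
  Less investment credit R$32000 → R$62340

Excess of alternative minimum tax over mainline income levy: R$250240 − R$62340 = R$187900.

R$187900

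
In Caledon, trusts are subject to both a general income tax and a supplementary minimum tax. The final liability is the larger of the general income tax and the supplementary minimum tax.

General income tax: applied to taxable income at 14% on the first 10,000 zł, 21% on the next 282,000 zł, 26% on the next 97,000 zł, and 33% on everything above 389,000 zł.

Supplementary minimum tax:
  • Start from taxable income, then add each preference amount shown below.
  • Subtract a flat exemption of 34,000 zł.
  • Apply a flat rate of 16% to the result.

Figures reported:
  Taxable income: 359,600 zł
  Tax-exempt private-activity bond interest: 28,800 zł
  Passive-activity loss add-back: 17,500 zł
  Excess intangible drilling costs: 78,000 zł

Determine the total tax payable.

78,196 zł

Supplementary minimum tax:
  Adjusted income: 359,600 zł + 28,800 zł + 17,500 zł + 78,000 zł = 483,900 zł
  Less exemption 34,000 zł → base 449,900 zł
  449,900 zł × 16% = 71,984 zł

General income tax:
  10,000 zł × 14% = 1,400 zł
  282,000 zł × 21% = 59,220 zł
  67,600 zł × 26% = 17,576 zł
  → 78,196 zł

78,196 zł > 71,984 zł, so the general income tax governs.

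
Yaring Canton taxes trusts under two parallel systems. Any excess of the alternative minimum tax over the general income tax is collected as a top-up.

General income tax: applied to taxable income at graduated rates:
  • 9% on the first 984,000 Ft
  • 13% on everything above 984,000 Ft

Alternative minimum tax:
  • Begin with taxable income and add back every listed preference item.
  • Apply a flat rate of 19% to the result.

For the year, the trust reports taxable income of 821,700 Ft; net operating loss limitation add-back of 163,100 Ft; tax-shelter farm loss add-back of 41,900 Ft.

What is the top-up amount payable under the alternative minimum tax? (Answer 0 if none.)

121,120 Ft

Alternative minimum tax:
  Adjusted income: 821,700 Ft + 163,100 Ft + 41,900 Ft = 1,026,700 Ft
  1,026,700 Ft × 19% = 195,073 Ft

General income tax:
  821,700 Ft × 9% = 73,953 Ft

Excess of alternative minimum tax over general income tax: 195,073 Ft − 73,953 Ft = 121,120 Ft.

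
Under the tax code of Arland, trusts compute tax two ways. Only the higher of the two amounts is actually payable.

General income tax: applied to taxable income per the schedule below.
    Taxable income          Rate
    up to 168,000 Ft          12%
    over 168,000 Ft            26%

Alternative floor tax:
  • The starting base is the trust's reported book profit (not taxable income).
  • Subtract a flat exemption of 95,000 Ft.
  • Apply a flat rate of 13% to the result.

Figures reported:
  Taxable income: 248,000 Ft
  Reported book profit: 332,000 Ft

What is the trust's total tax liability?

40,960 Ft

General income tax:
  168,000 Ft × 12% = 20,160 Ft
  80,000 Ft × 26% = 20,800 Ft
  → 40,960 Ft

Alternative floor tax:
  Base (reported book profit): 332,000 Ft
  Less exemption 95,000 Ft → base 237,000 Ft
  237,000 Ft × 13% = 30,810 Ft

40,960 Ft > 30,810 Ft, so the general income tax governs.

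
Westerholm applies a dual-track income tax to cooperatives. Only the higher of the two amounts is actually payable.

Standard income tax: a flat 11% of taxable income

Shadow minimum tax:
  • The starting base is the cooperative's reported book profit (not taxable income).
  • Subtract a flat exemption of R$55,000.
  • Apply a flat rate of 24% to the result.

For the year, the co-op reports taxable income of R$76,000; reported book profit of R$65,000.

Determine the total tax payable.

Standard income tax:
  R$76,000 × 11% = R$8,360

Shadow minimum tax:
  Base (reported book profit): R$65,000
  Less exemption R$55,000 → base R$10,000
  R$10,000 × 24% = R$2,400

R$8,360 > R$2,400, so the standard income tax governs.

R$8,360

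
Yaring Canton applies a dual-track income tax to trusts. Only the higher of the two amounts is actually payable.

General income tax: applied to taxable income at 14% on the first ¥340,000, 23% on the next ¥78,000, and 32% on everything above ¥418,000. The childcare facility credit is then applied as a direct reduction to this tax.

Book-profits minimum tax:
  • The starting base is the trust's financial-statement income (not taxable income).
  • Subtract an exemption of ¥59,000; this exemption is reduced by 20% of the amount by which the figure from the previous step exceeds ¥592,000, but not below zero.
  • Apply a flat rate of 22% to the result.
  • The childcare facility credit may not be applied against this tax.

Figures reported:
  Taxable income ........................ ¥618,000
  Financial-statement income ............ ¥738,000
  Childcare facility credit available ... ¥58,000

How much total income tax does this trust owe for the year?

¥155,804

General income tax:
  ¥340,000 × 14% = ¥47,600
  ¥78,000 × 23% = ¥17,940
  ¥200,000 × 32% = ¥64,000
  → ¥129,540
  Less childcare facility credit ¥58,000 → ¥71,540

Book-profits minimum tax:
  Base (financial-statement income): ¥738,000
  Exemption: ¥59,000 − 20% × (¥738,000 − ¥592,000) = ¥59,000 − ¥29,200 = ¥29,800
  Base: ¥738,000 − ¥29,800 = ¥708,200
  ¥708,200 × 22% = ¥155,804

¥155,804 > ¥71,540, so the book-profits minimum tax is the binding amount.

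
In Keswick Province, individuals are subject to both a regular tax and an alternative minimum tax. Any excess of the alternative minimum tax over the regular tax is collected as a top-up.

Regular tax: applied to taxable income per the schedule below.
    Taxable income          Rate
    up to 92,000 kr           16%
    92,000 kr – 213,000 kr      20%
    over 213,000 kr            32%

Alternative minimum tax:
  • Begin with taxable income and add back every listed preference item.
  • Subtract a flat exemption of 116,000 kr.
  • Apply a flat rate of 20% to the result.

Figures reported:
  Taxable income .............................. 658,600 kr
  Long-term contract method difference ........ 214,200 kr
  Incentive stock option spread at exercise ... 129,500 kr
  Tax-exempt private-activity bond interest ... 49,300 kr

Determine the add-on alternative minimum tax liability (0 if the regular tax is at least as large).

5,608 kr

Alternative minimum tax:
  Adjusted income: 658,600 kr + 214,200 kr + 129,500 kr + 49,300 kr = 1,051,600 kr
  Less exemption 116,000 kr → base 935,600 kr
  935,600 kr × 20% = 187,120 kr

Regular tax:
  92,000 kr × 16% = 14,720 kr
  121,000 kr × 20% = 24,200 kr
  445,600 kr × 32% = 142,592 kr
  → 181,512 kr

Excess of alternative minimum tax over regular tax: 187,120 kr − 181,512 kr = 5,608 kr.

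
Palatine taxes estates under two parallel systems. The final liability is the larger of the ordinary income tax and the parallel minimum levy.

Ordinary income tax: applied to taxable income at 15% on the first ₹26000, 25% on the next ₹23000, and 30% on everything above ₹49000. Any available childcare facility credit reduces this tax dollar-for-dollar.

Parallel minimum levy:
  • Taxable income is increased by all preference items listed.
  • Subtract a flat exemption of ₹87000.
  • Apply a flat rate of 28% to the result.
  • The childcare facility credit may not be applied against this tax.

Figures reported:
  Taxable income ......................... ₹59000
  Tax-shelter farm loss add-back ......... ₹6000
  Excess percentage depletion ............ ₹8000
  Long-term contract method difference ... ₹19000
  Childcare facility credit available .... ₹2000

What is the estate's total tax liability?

₹10650

Parallel minimum levy:
  Adjusted income: ₹59000 + ₹6000 + ₹8000 + ₹19000 = ₹92000
  Less exemption ₹87000 → base ₹5000
  ₹5000 × 28% = ₹1400

Ordinary income tax:
  ₹26000 × 15% = ₹3900
  ₹23000 × 25% = ₹5750
  ₹10000 × 30% = ₹3000
  → ₹12650
  Less childcare facility credit ₹2000 → ₹10650

₹10650 > ₹1400, so the ordinary income tax governs.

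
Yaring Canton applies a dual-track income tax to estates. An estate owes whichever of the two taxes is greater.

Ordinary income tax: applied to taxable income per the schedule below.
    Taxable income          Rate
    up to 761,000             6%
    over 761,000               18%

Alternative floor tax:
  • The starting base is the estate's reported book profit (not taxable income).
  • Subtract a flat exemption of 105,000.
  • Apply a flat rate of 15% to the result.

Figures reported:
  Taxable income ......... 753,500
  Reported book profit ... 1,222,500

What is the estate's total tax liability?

167,625

Ordinary income tax:
  753,500 × 6% = 45,210

Alternative floor tax:
  Base (reported book profit): 1,222,500
  Less exemption 105,000 → base 1,117,500
  1,117,500 × 15% = 167,625

167,625 > 45,210, so the alternative floor tax is the binding amount.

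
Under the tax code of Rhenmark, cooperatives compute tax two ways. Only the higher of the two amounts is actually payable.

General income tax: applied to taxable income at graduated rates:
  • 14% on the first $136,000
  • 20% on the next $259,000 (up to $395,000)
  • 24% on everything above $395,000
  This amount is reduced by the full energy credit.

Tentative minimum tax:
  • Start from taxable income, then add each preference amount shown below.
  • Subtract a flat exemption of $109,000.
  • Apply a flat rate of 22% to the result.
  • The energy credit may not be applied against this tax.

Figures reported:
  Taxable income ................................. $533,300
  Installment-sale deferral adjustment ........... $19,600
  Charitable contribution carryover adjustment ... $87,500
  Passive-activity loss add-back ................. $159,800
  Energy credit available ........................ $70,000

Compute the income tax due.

$152,064

Tentative minimum tax:
  Adjusted income: $533,300 + $19,600 + $87,500 + $159,800 = $800,200
  Less exemption $109,000 → base $691,200
  $691,200 × 22% = $152,064

General income tax:
  $136,000 × 14% = $19,040
  $259,000 × 20% = $51,800
  $138,300 × 24% = $33,192
  → $104,032
  Less energy credit $70,000 → $34,032

$152,064 > $34,032, so the tentative minimum tax is the binding amount.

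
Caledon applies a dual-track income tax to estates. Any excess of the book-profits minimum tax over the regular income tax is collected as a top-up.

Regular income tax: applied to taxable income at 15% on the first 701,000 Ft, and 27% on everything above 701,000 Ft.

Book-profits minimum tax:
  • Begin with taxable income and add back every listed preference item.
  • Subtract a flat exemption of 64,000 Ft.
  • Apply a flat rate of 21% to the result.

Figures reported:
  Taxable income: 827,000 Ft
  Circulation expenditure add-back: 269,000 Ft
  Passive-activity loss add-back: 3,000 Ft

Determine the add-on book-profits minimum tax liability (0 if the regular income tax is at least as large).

78,180 Ft

Regular income tax:
  701,000 Ft × 15% = 105,150 Ft
  126,000 Ft × 27% = 34,020 Ft
  → 139,170 Ft

Book-profits minimum tax:
  Adjusted income: 827,000 Ft + 269,000 Ft + 3,000 Ft = 1,099,000 Ft
  Less exemption 64,000 Ft → base 1,035,000 Ft
  1,035,000 Ft × 21% = 217,350 Ft

Excess of book-profits minimum tax over regular income tax: 217,350 Ft − 139,170 Ft = 78,180 Ft.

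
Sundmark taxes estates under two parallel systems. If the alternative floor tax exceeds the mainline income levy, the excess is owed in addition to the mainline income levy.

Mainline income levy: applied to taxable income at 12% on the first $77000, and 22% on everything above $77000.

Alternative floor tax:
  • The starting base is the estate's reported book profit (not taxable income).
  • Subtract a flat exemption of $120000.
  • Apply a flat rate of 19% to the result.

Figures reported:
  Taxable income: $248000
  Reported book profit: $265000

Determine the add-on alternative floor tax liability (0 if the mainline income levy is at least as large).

Alternative floor tax:
  Base (reported book profit): $265000
  Less exemption $120000 → base $145000
  $145000 × 19% = $27550

Mainline income levy:
  $77000 × 12% = $9240
  $171000 × 22% = $37620
  → $46860

$27550 ≤ $46860, so no add-on is due.

$0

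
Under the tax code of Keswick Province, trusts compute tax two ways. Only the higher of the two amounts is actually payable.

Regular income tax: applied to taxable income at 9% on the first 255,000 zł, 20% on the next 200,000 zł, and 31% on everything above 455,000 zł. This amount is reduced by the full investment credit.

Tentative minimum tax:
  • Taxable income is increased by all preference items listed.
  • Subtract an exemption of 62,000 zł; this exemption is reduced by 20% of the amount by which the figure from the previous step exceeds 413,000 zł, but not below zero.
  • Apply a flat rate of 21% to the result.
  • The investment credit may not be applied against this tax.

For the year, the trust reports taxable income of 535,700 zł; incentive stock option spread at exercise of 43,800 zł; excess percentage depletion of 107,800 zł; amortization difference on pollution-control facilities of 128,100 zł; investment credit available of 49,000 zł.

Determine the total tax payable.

171,234 zł

Regular income tax:
  255,000 zł × 9% = 22,950 zł
  200,000 zł × 20% = 40,000 zł
  80,700 zł × 31% = 25,017 zł
  → 87,967 zł
  Less investment credit 49,000 zł → 38,967 zł

Tentative minimum tax:
  Adjusted income: 535,700 zł + 43,800 zł + 107,800 zł + 128,100 zł = 815,400 zł
  Exemption: 20% × (815,400 zł − 413,000 zł) = 80,480 zł ≥ 62,000 zł, so the exemption is fully phased out
  Base: 815,400 zł − 0 zł = 815,400 zł
  815,400 zł × 21% = 171,234 zł

171,234 zł > 38,967 zł, so the tentative minimum tax is the binding amount.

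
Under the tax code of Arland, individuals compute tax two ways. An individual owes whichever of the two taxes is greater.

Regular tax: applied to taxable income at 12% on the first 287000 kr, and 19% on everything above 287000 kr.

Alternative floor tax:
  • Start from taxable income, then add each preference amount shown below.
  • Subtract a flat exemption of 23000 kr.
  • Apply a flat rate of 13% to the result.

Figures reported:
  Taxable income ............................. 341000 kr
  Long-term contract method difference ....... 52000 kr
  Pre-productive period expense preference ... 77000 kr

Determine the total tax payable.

58110 kr

Alternative floor tax:
  Adjusted income: 341000 kr + 52000 kr + 77000 kr = 470000 kr
  Less exemption 23000 kr → base 447000 kr
  447000 kr × 13% = 58110 kr

Regular tax:
  287000 kr × 12% = 34440 kr
  54000 kr × 19% = 10260 kr
  → 44700 kr

58110 kr > 44700 kr, so the alternative floor tax is the binding amount.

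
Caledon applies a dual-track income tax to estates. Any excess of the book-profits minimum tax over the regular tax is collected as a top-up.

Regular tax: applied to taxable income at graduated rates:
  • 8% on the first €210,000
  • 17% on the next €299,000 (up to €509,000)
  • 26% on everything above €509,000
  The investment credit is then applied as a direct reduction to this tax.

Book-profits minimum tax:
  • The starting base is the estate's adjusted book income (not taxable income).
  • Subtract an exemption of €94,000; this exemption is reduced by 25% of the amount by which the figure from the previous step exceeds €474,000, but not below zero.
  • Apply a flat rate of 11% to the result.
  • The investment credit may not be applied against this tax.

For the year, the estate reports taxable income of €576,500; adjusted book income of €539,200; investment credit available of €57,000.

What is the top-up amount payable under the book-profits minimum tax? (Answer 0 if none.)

Book-profits minimum tax:
  Base (adjusted book income): €539,200
  Exemption: €94,000 − 25% × (€539,200 − €474,000) = €94,000 − €16,300 = €77,700
  Base: €539,200 − €77,700 = €461,500
  €461,500 × 11% = €50,765

Regular tax:
  €210,000 × 8% = €16,800
  €299,000 × 17% = €50,830
  €67,500 × 26% = €17,550
  → €85,180
  Less investment credit €57,000 → €28,180

Excess of book-profits minimum tax over regular tax: €50,765 − €28,180 = €22,585.

€22,585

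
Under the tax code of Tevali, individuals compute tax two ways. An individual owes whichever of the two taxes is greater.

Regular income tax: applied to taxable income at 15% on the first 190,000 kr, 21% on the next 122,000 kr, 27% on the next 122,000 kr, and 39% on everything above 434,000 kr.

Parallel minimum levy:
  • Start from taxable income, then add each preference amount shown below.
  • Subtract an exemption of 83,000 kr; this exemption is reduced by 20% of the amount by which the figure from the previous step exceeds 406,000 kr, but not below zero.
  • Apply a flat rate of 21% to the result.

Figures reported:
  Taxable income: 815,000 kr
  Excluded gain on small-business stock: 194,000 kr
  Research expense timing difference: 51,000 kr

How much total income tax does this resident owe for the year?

235,650 kr

Parallel minimum levy:
  Adjusted income: 815,000 kr + 194,000 kr + 51,000 kr = 1,060,000 kr
  Exemption: 20% × (1,060,000 kr − 406,000 kr) = 130,800 kr ≥ 83,000 kr, so the exemption is fully phased out
  Base: 1,060,000 kr − 0 kr = 1,060,000 kr
  1,060,000 kr × 21% = 222,600 kr

Regular income tax:
  190,000 kr × 15% = 28,500 kr
  122,000 kr × 21% = 25,620 kr
  122,000 kr × 27% = 32,940 kr
  381,000 kr × 39% = 148,590 kr
  → 235,650 kr

235,650 kr > 222,600 kr, so the regular income tax governs.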